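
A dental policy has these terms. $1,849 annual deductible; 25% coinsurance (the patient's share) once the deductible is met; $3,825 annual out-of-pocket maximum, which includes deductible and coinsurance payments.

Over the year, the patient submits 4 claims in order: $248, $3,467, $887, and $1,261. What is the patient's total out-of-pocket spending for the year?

$2,852.50

Claim 1 ($248): all of it applies to the deductible. Patient owes $248 (running OOP $248).
Claim 2 ($3,467): deductible takes $1,601, $1,866 remains; coinsurance $1,866 × 25% = $466.50. Patient owes $2,067.50 (running OOP $2,315.50).
Claim 3 ($887): 25% coinsurance on $887 = $221.75. Patient pays $221.75; OOP now $2,537.25.
Claim 4 ($1,261): deductible already satisfied, so patient's share is 25% × $1,261 = $315.25. Patient pays $315.25; OOP now $2,852.50.
Summing the patient's payments: $248 + $2,067.50 + $221.75 + $315.25 = $2,852.50.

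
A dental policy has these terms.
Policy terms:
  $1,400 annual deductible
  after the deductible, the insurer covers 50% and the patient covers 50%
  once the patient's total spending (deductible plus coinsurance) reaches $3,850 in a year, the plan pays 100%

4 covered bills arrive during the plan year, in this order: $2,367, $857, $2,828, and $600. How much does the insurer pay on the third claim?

$1,414

Bill 1, $2,367: $1,400 to deductible, leaving $967; 50% of $967 = $483.50. Patient pays $1,883.50; OOP now $1,883.50. Plan pays $2,367 − $1,883.50 = $483.50.
Bill 2, $857: deductible already satisfied, so patient's share is 50% × $857 = $428.50. Patient owes $428.50 (running OOP $2,312). Plan pays $857 − $428.50 = $428.50.
Bill 3, $2,828: deductible met; 50% of $2,828 = $1,414. Patient pays $1,414; OOP now $3,726. Insurer: $2,828 − $1,414 = $1,414.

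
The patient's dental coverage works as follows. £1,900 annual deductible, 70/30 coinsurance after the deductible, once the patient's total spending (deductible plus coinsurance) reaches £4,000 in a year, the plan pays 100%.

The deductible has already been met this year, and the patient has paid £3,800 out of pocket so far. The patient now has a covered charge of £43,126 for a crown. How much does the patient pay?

The deductible is already satisfied, so the full bill goes to coinsurance.
Coinsurance: £43,126 × 30% = £12,937.80.
Adding £12,937.80 to the £3,800 already spent would give £16,737.80, which exceeds the £4,000 cap; the patient pays just £4,000 − £3,800 = £200.

£200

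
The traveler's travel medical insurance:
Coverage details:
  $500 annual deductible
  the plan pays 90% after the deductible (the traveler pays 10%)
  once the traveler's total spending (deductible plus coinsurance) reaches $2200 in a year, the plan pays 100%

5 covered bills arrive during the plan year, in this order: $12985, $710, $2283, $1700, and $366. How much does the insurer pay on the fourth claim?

$1547.80

Claim 1 — $12985: $500 finishes the deductible; $12485 goes to coinsurance; coinsurance $12485 × 10% = $1248.50. Cost to traveler: $1748.50. OOP to date $1748.50. Insurer: $12985 − $1748.50 = $11236.50.
Claim 2 — $710: deductible met; 10% of $710 = $71. Traveler owes $71 (running OOP $1819.50). Plan pays $710 − $71 = $639.
Claim 3 — $2283: deductible already satisfied, so traveler's share is 10% × $2283 = $228.30. Traveler pays $228.30; OOP now $2047.80. Plan pays $2283 − $228.30 = $2054.70.
Claim 4 — $1700: deductible met; 10% of $1700 = $170. OOP would hit $2217.80 > $2200, so the cap limits the traveler to $2200 − $2047.80 = $152.20. Insurer: $1700 − $152.20 = $1547.80.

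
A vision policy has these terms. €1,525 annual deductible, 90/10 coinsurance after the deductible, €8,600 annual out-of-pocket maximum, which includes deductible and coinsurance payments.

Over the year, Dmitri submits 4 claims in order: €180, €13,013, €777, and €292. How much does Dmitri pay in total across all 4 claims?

Bill 1, €180: entire amount goes to the deductible. Cost to member: €180. OOP to date €180.
Bill 2, €13,013: €1,345 to deductible, leaving €11,668; member's 10% is €1,166.80. Member owes €2,511.80 (running OOP €2,691.80).
Bill 3, €777: deductible met; 10% of €777 = €77.70. Cost to member: €77.70. OOP to date €2,769.50.
Bill 4, €292: deductible met; 10% of €292 = €29.20. Cost to member: €29.20. OOP to date €2,798.70.
Total paid by the member: €180 + €2,511.80 + €77.70 + €29.20 = €2,798.70.

€2,798.70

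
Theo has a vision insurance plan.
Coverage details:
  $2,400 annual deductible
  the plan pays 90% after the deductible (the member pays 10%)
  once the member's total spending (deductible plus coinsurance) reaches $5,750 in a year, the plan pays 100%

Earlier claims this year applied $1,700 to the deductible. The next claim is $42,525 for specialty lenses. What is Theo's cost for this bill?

$4,050

Remaining deductible: $2,400 − $1,700 = $700.
That leaves $42,525 − $700 = $41,825 for coinsurance.
10% of $41,825 = $4,182.50 falls to the member.
So the member owes $700 + $4,182.50 = $4,882.50 before any cap.
That would bring total out-of-pocket to $6,582.50, past the $5,750 cap. The member is capped at $5,750 − $1,700 = $4,050 on this claim.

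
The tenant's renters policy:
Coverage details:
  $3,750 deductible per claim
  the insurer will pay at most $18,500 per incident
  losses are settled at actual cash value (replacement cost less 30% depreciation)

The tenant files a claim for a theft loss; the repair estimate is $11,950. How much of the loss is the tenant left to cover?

$7,335

Actual cash value after 30% depreciation: $11,950 × 70% = $8,365.
Subtract the deductible: $8,365 − $3,750 = $4,615.
$4,615 is within the $18,500 limit, so the insurer pays $4,615.
Out of pocket: $11,950 − $4,615 = $7,335.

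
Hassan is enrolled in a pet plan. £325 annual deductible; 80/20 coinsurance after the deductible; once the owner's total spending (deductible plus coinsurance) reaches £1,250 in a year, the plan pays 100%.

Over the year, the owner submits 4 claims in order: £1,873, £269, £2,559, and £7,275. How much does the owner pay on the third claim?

£511.80

#1 (£1,873): deductible takes £325, £1,548 remains; 20% of £1,548 = £309.60. Cost to owner: £634.60. OOP to date £634.60.
#2 (£269): deductible already satisfied, so owner's share is 20% × £269 = £53.80. Owner owes £53.80 (running OOP £688.40).
#3 (£2,559): deductible met; 20% of £2,559 = £511.80. Owner owes £511.80 (running OOP £1,200.20).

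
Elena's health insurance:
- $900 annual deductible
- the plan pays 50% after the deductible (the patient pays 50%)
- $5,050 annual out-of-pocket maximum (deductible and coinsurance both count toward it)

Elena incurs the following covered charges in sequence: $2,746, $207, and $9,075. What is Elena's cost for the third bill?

$3,123.50

Bill 1, $2,746: deductible takes $900, $1,846 remains; patient's 50% is $923. Patient owes $1,823 (running OOP $1,823).
Bill 2, $207: deductible already satisfied, so patient's share is 50% × $207 = $103.50. Cost to patient: $103.50. OOP to date $1,926.50.
Bill 3, $9,075: 50% coinsurance on $9,075 = $4,537.50. That would push OOP to $6,464, over the $5,050 cap, so patient pays $5,050 − $1,926.50 = $3,123.50.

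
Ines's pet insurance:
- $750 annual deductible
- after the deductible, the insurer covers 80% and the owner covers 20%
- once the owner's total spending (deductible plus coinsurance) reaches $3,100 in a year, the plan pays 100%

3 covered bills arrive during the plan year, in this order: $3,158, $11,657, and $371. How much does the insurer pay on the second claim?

$9,788.60

Bill 1, $3,158: deductible takes $750, $2,408 remains; 20% of $2,408 = $481.60. Cost to owner: $1,231.60. OOP to date $1,231.60. Plan pays $3,158 − $1,231.60 = $1,926.40.
Bill 2, $11,657: 20% coinsurance on $11,657 = $2,331.40. That would push OOP to $3,563, over the $3,100 cap, so owner pays $3,100 − $1,231.60 = $1,868.40. Insurer: $11,657 − $1,868.40 = $9,788.60.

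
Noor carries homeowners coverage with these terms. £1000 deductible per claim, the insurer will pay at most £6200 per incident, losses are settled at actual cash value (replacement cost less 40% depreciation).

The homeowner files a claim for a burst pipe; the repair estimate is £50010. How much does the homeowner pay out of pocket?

Actual cash value after 40% depreciation: £50010 × 60% = £30006.
Less the £1000 deductible: £30006 − £1000 = £29006.
Since £29006 > £6200, the payout is capped at £6200.
Homeowner's share is the uncovered remainder: £50010 − £6200 = £43810.

£43810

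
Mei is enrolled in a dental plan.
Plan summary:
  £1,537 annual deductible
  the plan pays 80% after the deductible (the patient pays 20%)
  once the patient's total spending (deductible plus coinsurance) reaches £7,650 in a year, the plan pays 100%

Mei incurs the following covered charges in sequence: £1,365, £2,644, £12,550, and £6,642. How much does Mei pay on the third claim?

Claim 1 (£1,365): all of it applies to the deductible. Cost to patient: £1,365. OOP to date £1,365.
Claim 2 (£2,644): £172 to deductible, leaving £2,472; 20% of £2,472 = £494.40. Cost to patient: £666.40. OOP to date £2,031.40.
Claim 3 (£12,550): deductible already satisfied, so patient's share is 20% × £12,550 = £2,510. Cost to patient: £2,510. OOP to date £4,541.40.

£2,510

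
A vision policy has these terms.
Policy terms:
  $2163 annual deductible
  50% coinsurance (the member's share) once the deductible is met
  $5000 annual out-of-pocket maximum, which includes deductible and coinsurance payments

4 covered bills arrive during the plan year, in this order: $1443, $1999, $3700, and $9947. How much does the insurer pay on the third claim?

#1 ($1443): fully absorbed by the deductible. Member pays $1443; OOP now $1443. Plan pays $1443 − $1443 = $0.
#2 ($1999): $720 finishes the deductible; $1279 goes to coinsurance; coinsurance $1279 × 50% = $639.50. Cost to member: $1359.50. OOP to date $2802.50. Insurer: $1999 − $1359.50 = $639.50.
#3 ($3700): deductible met; 50% of $3700 = $1850. Member pays $1850; OOP now $4652.50. Insurer: $3700 − $1850 = $1850.

$1850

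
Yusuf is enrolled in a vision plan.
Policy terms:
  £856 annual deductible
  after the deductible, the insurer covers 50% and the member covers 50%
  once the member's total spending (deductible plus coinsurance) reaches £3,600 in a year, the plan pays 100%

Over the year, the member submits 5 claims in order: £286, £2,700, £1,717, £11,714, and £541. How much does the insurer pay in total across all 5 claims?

Claim 1 (£286): entire amount goes to the deductible. Member owes £286 (running OOP £286). Insurer: £286 − £286 = £0.
Claim 2 (£2,700): deductible takes £570, £2,130 remains; 50% of £2,130 = £1,065. Member owes £1,635 (running OOP £1,921). Plan pays £2,700 − £1,635 = £1,065.
Claim 3 (£1,717): deductible already satisfied, so member's share is 50% × £1,717 = £858.50. Member pays £858.50; OOP now £2,779.50. Insurer: £1,717 − £858.50 = £858.50.
Claim 4 (£11,714): deductible met; 50% of £11,714 = £5,857. That would push OOP to £8,636.50, over the £3,600 cap, so member pays £3,600 − £2,779.50 = £820.50. Plan pays £11,714 − £820.50 = £10,893.50.
Claim 5 (£541): deductible met; 50% of £541 = £270.50. Adding that to £3,600 gives £3,870.50, past the £3,600 cap; member pays only £3,600 − £3,600 = £0. Insurer: £541 − £0 = £541.
Insurer total = bills − member's total = £16,958 − £3,600 = £13,358.

£13,358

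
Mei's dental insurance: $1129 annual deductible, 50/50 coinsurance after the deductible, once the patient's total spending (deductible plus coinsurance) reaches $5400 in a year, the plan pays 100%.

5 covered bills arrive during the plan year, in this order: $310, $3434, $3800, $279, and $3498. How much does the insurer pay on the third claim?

Claim 1 — $310: entire amount goes to the deductible. Cost to patient: $310. OOP to date $310. Plan pays $310 − $310 = $0.
Claim 2 — $3434: $819 to deductible, leaving $2615; coinsurance $2615 × 50% = $1307.50. Cost to patient: $2126.50. OOP to date $2436.50. Insurer: $3434 − $2126.50 = $1307.50.
Claim 3 — $3800: deductible already satisfied, so patient's share is 50% × $3800 = $1900. Cost to patient: $1900. OOP to date $4336.50. Plan pays $3800 − $1900 = $1900.

$1900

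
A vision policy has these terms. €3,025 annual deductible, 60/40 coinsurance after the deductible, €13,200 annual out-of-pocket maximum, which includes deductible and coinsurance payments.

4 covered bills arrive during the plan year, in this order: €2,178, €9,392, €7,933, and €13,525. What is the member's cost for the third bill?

Bill 1, €2,178: fully absorbed by the deductible. Cost to member: €2,178. OOP to date €2,178.
Bill 2, €9,392: €847 to deductible, leaving €8,545; coinsurance €8,545 × 40% = €3,418. Cost to member: €4,265. OOP to date €6,443.
Bill 3, €7,933: deductible met; 40% of €7,933 = €3,173.20. Member pays €3,173.20; OOP now €9,616.20.

€3,173.20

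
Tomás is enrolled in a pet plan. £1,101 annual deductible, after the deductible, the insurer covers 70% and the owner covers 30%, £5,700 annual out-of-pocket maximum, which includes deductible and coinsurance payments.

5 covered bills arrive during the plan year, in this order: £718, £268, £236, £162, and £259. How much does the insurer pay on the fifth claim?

£181.30

#1 (£718): all of it applies to the deductible. Owner owes £718 (running OOP £718). Insurer: £718 − £718 = £0.
#2 (£268): entire amount goes to the deductible. Cost to owner: £268. OOP to date £986. Plan pays £268 − £268 = £0.
#3 (£236): £115 to deductible, leaving £121; owner's 30% is £36.30. Owner pays £151.30; OOP now £1,137.30. Insurer: £236 − £151.30 = £84.70.
#4 (£162): 30% coinsurance on £162 = £48.60. Owner owes £48.60 (running OOP £1,185.90). Insurer: £162 − £48.60 = £113.40.
#5 (£259): 30% coinsurance on £259 = £77.70. Owner pays £77.70; OOP now £1,263.60. Insurer: £259 − £77.70 = £181.30.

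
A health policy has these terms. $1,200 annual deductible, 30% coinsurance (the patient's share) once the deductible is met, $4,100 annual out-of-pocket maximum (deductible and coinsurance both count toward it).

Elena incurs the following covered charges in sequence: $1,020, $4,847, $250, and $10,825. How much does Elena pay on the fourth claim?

$1,424.90

Claim 1 ($1,020): entire amount goes to the deductible. Patient owes $1,020 (running OOP $1,020).
Claim 2 ($4,847): $180 to deductible, leaving $4,667; 30% of $4,667 = $1,400.10. Patient owes $1,580.10 (running OOP $2,600.10).
Claim 3 ($250): deductible already satisfied, so patient's share is 30% × $250 = $75. Cost to patient: $75. OOP to date $2,675.10.
Claim 4 ($10,825): deductible already satisfied, so patient's share is 30% × $10,825 = $3,247.50. That would push OOP to $5,922.60, over the $4,100 cap, so patient pays $4,100 − $2,675.10 = $1,424.90.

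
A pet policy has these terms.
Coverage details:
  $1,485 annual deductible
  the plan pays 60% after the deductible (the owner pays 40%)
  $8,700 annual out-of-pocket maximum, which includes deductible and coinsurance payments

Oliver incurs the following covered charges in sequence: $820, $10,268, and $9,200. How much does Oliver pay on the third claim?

$3,373.80

Bill 1, $820: entire amount goes to the deductible. Cost to owner: $820. OOP to date $820.
Bill 2, $10,268: deductible takes $665, $9,603 remains; coinsurance $9,603 × 40% = $3,841.20. Owner owes $4,506.20 (running OOP $5,326.20).
Bill 3, $9,200: deductible met; 40% of $9,200 = $3,680. That would push OOP to $9,006.20, over the $8,700 cap, so owner pays $8,700 − $5,326.20 = $3,373.80.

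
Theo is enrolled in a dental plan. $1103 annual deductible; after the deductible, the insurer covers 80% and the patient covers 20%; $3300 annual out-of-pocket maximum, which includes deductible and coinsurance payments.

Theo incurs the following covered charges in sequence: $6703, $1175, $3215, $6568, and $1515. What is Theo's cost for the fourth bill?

$199

Claim 1 — $6703: deductible takes $1103, $5600 remains; coinsurance $5600 × 20% = $1120. Cost to patient: $2223. OOP to date $2223.
Claim 2 — $1175: 20% coinsurance on $1175 = $235. Cost to patient: $235. OOP to date $2458.
Claim 3 — $3215: deductible met; 20% of $3215 = $643. Cost to patient: $643. OOP to date $3101.
Claim 4 — $6568: deductible already satisfied, so patient's share is 20% × $6568 = $1313.60. That would push OOP to $4414.60, over the $3300 cap, so patient pays $3300 − $3101 = $199.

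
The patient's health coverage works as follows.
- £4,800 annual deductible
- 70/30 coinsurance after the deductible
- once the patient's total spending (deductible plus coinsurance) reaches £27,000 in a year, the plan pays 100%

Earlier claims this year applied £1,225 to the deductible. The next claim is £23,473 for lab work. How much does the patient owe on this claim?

£9,544.40

£1,225 of the £4,800 deductible is already met, leaving £3,575.
After the £3,575 deductible portion, £23,473 − £3,575 = £19,898 is subject to coinsurance.
Patient's 30% share of £19,898 is £5,969.40.
Patient responsibility before any cap: £3,575 + £5,969.40 = £9,544.40.
Year-to-date out-of-pocket becomes £1,225 + £9,544.40 = £10,769.40, still under the £27,000 maximum, so no cap applies.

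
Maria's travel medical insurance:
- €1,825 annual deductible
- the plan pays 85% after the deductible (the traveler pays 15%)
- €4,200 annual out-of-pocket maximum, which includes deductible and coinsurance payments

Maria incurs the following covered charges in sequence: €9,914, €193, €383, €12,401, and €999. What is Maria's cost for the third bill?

€57.45

#1 (€9,914): deductible takes €1,825, €8,089 remains; coinsurance €8,089 × 15% = €1,213.35. Traveler owes €3,038.35 (running OOP €3,038.35).
#2 (€193): deductible already satisfied, so traveler's share is 15% × €193 = €28.95. Traveler owes €28.95 (running OOP €3,067.30).
#3 (€383): deductible met; 15% of €383 = €57.45. Traveler pays €57.45; OOP now €3,124.75.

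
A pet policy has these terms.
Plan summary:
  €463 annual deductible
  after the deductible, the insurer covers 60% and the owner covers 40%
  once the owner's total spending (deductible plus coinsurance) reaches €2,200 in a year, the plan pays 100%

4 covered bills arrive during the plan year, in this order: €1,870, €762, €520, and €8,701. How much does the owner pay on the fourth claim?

#1 (€1,870): €463 to deductible, leaving €1,407; coinsurance €1,407 × 40% = €562.80. Owner owes €1,025.80 (running OOP €1,025.80).
#2 (€762): 40% coinsurance on €762 = €304.80. Owner pays €304.80; OOP now €1,330.60.
#3 (€520): deductible met; 40% of €520 = €208. Owner owes €208 (running OOP €1,538.60).
#4 (€8,701): deductible already satisfied, so owner's share is 40% × €8,701 = €3,480.40. Adding that to €1,538.60 gives €5,019, past the €2,200 cap; owner pays only €2,200 − €1,538.60 = €661.40.

€661.40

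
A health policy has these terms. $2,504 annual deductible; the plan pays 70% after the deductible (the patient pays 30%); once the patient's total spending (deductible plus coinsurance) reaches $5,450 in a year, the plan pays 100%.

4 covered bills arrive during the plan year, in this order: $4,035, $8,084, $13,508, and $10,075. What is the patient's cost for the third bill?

$61.50

#1 ($4,035): deductible takes $2,504, $1,531 remains; patient's 30% is $459.30. Cost to patient: $2,963.30. OOP to date $2,963.30.
#2 ($8,084): 30% coinsurance on $8,084 = $2,425.20. Patient owes $2,425.20 (running OOP $5,388.50).
#3 ($13,508): deductible already satisfied, so patient's share is 30% × $13,508 = $4,052.40. That would push OOP to $9,440.90, over the $5,450 cap, so patient pays $5,450 − $5,388.50 = $61.50.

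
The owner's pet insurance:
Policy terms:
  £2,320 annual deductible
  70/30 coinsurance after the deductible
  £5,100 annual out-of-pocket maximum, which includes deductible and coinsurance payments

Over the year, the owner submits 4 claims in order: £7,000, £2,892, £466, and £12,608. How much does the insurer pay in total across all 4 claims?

£17,866

Claim 1 — £7,000: £2,320 finishes the deductible; £4,680 goes to coinsurance; owner's 30% is £1,404. Cost to owner: £3,724. OOP to date £3,724. Insurer: £7,000 − £3,724 = £3,276.
Claim 2 — £2,892: 30% coinsurance on £2,892 = £867.60. Owner pays £867.60; OOP now £4,591.60. Plan pays £2,892 − £867.60 = £2,024.40.
Claim 3 — £466: deductible met; 30% of £466 = £139.80. Owner pays £139.80; OOP now £4,731.40. Insurer: £466 − £139.80 = £326.20.
Claim 4 — £12,608: 30% coinsurance on £12,608 = £3,782.40. Adding that to £4,731.40 gives £8,513.80, past the £5,100 cap; owner pays only £5,100 − £4,731.40 = £368.60. Plan pays £12,608 − £368.60 = £12,239.40.
Insurer total: £3,276 + £2,024.40 + £326.20 + £12,239.40 = £17,866.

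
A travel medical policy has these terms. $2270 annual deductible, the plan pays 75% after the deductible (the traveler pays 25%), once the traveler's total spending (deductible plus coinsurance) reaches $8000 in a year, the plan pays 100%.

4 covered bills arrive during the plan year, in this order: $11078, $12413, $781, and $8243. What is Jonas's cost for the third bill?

Bill 1, $11078: deductible takes $2270, $8808 remains; 25% of $8808 = $2202. Traveler owes $4472 (running OOP $4472).
Bill 2, $12413: deductible already satisfied, so traveler's share is 25% × $12413 = $3103.25. Traveler owes $3103.25 (running OOP $7575.25).
Bill 3, $781: deductible already satisfied, so traveler's share is 25% × $781 = $195.25. Traveler pays $195.25; OOP now $7770.50.

$195.25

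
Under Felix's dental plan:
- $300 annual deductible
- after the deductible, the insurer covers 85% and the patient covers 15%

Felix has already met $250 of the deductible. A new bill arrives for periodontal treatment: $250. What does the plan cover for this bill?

$170

$250 of the $300 deductible is already met, leaving $50.
That leaves $250 − $50 = $200 for coinsurance.
Patient's 15% share of $200 is $30.
So the patient owes $50 + $30 = $80.
The plan picks up $250 − $80 = $170.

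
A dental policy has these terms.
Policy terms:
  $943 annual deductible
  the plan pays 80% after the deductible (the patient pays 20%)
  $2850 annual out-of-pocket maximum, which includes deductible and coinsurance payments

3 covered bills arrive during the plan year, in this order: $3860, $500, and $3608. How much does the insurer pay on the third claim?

$2886.40

Claim 1 — $3860: $943 finishes the deductible; $2917 goes to coinsurance; 20% of $2917 = $583.40. Patient owes $1526.40 (running OOP $1526.40). Plan pays $3860 − $1526.40 = $2333.60.
Claim 2 — $500: deductible already satisfied, so patient's share is 20% × $500 = $100. Cost to patient: $100. OOP to date $1626.40. Insurer: $500 − $100 = $400.
Claim 3 — $3608: deductible met; 20% of $3608 = $721.60. Cost to patient: $721.60. OOP to date $2348. Plan pays $3608 − $721.60 = $2886.40.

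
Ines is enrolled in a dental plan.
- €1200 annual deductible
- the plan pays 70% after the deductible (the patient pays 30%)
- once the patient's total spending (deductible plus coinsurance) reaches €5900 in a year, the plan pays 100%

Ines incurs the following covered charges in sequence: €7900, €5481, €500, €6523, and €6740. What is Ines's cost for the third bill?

#1 (€7900): €1200 finishes the deductible; €6700 goes to coinsurance; coinsurance €6700 × 30% = €2010. Patient owes €3210 (running OOP €3210).
#2 (€5481): 30% coinsurance on €5481 = €1644.30. Patient owes €1644.30 (running OOP €4854.30).
#3 (€500): deductible already satisfied, so patient's share is 30% × €500 = €150. Patient pays €150; OOP now €5004.30.

€150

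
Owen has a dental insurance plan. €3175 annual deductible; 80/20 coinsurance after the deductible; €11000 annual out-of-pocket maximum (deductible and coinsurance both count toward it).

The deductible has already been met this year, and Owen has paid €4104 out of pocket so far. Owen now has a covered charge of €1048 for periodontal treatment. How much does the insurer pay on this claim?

€838.40

The deductible is already satisfied, so the full bill goes to coinsurance.
Coinsurance: €1048 × 20% = €209.60.
Cumulative spending €4104 + €209.60 = €4313.60 stays under the €11000 maximum.
The insurer covers the remainder: €1048 − €209.60 = €838.40.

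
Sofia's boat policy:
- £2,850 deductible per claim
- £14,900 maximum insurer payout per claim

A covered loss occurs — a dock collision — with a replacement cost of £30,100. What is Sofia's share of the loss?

£15,200

After the deductible, £30,100 − £2,850 = £27,250 remains.
Since £27,250 > £14,900, the payout is capped at £14,900.
Owner's share is the uncovered remainder: £30,100 − £14,900 = £15,200.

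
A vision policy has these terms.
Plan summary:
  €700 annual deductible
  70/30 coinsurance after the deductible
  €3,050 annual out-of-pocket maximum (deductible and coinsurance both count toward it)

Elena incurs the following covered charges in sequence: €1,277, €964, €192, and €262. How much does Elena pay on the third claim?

Bill 1, €1,277: €700 to deductible, leaving €577; member's 30% is €173.10. Member pays €873.10; OOP now €873.10.
Bill 2, €964: deductible already satisfied, so member's share is 30% × €964 = €289.20. Member pays €289.20; OOP now €1,162.30.
Bill 3, €192: deductible met; 30% of €192 = €57.60. Cost to member: €57.60. OOP to date €1,219.90.

€57.60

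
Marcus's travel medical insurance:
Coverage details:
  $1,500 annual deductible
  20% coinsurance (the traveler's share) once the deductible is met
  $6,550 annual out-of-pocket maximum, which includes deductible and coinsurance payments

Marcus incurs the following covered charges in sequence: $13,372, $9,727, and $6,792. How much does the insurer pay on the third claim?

$6,061.80

#1 ($13,372): $1,500 to deductible, leaving $11,872; 20% of $11,872 = $2,374.40. Cost to traveler: $3,874.40. OOP to date $3,874.40. Plan pays $13,372 − $3,874.40 = $9,497.60.
#2 ($9,727): 20% coinsurance on $9,727 = $1,945.40. Cost to traveler: $1,945.40. OOP to date $5,819.80. Insurer: $9,727 − $1,945.40 = $7,781.60.
#3 ($6,792): deductible met; 20% of $6,792 = $1,358.40. That would push OOP to $7,178.20, over the $6,550 cap, so traveler pays $6,550 − $5,819.80 = $730.20. Plan pays $6,792 − $730.20 = $6,061.80.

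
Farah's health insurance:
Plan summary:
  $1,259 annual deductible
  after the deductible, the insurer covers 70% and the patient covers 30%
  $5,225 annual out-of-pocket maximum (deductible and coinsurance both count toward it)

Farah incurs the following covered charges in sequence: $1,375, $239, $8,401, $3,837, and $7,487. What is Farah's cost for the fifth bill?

Claim 1 ($1,375): $1,259 finishes the deductible; $116 goes to coinsurance; patient's 30% is $34.80. Cost to patient: $1,293.80. OOP to date $1,293.80.
Claim 2 ($239): 30% coinsurance on $239 = $71.70. Patient owes $71.70 (running OOP $1,365.50).
Claim 3 ($8,401): 30% coinsurance on $8,401 = $2,520.30. Patient owes $2,520.30 (running OOP $3,885.80).
Claim 4 ($3,837): 30% coinsurance on $3,837 = $1,151.10. Patient owes $1,151.10 (running OOP $5,036.90).
Claim 5 ($7,487): deductible already satisfied, so patient's share is 30% × $7,487 = $2,246.10. Adding that to $5,036.90 gives $7,283, past the $5,225 cap; patient pays only $5,225 − $5,036.90 = $188.10.

$188.10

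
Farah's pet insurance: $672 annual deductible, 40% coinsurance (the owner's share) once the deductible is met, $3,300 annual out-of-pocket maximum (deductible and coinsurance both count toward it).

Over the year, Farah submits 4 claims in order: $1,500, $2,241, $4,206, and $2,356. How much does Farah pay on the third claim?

$1,400.40

#1 ($1,500): $672 to deductible, leaving $828; 40% of $828 = $331.20. Owner owes $1,003.20 (running OOP $1,003.20).
#2 ($2,241): deductible already satisfied, so owner's share is 40% × $2,241 = $896.40. Cost to owner: $896.40. OOP to date $1,899.60.
#3 ($4,206): deductible already satisfied, so owner's share is 40% × $4,206 = $1,682.40. Adding that to $1,899.60 gives $3,582, past the $3,300 cap; owner pays only $3,300 − $1,899.60 = $1,400.40.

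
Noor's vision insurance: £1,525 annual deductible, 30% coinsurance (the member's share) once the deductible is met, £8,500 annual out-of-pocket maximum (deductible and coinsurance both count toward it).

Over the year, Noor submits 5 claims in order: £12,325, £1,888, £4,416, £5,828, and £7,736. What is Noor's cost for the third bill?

£1,324.80

Claim 1 — £12,325: deductible takes £1,525, £10,800 remains; member's 30% is £3,240. Member pays £4,765; OOP now £4,765.
Claim 2 — £1,888: 30% coinsurance on £1,888 = £566.40. Cost to member: £566.40. OOP to date £5,331.40.
Claim 3 — £4,416: 30% coinsurance on £4,416 = £1,324.80. Member owes £1,324.80 (running OOP £6,656.20).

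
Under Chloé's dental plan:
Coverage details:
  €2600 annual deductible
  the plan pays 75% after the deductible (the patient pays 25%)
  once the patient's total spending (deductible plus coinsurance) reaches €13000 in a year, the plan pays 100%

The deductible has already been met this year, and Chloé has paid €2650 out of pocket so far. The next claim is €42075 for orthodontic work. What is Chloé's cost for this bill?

The deductible is already satisfied, so the full bill goes to coinsurance.
25% of €42075 = €10518.75 falls to the patient.
Year-to-date out-of-pocket would reach €2650 + €10518.75 = €13168.75, above the €13000 maximum, so the patient pays only €13000 − €2650 = €10350.

€10350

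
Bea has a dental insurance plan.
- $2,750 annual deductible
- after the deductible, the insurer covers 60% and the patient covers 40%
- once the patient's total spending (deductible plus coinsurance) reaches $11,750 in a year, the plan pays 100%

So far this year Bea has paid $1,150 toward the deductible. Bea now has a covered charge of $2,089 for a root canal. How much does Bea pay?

$1,795.60

$1,150 of the $2,750 deductible is already met, leaving $1,600.
That leaves $2,089 − $1,600 = $489 for coinsurance.
Coinsurance: $489 × 40% = $195.60.
So the patient owes $1,600 + $195.60 = $1,795.60 before any cap.
Year-to-date out-of-pocket becomes $1,150 + $1,795.60 = $2,945.60, still under the $11,750 maximum, so no cap applies.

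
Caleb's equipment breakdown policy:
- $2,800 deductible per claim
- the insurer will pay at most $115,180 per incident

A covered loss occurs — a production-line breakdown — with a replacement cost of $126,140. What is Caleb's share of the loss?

Less the $2,800 deductible: $126,140 − $2,800 = $123,340.
The $115,180 per-incident cap binds; insurer pays $115,180.
The business owner bears the rest of the original loss: $126,140 − $115,180 = $10,960.

$10,960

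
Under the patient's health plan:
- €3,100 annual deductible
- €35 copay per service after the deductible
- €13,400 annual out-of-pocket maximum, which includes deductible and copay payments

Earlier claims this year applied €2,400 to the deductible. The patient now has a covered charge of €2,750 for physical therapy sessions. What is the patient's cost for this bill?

€2,400 of the €3,100 deductible is already met, leaving €700.
After the €700 deductible portion, €2,750 − €700 = €2,050 is subject to the copay.
Copay on this service: €35.
So the patient owes €700 + €35 = €735 before any cap.
Cumulative spending €2,400 + €735 = €3,135 stays under the €13,400 maximum.

€735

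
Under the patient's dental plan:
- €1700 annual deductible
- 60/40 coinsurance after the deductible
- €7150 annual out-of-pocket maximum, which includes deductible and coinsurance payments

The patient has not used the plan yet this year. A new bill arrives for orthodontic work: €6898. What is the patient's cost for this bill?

€3779.20

The full €1700 deductible is still open; €1700 of this bill applies to it.
That leaves €6898 − €1700 = €5198 for coinsurance.
Coinsurance: €5198 × 40% = €2079.20.
Patient responsibility before any cap: €1700 + €2079.20 = €3779.20.
Cumulative spending €0 + €3779.20 = €3779.20 stays under the €7150 maximum.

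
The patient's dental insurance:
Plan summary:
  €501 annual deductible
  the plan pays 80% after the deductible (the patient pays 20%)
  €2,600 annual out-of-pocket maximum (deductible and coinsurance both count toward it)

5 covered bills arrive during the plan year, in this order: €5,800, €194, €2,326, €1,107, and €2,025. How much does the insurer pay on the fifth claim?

€1,711.20

Claim 1 — €5,800: €501 to deductible, leaving €5,299; 20% of €5,299 = €1,059.80. Patient owes €1,560.80 (running OOP €1,560.80). Insurer: €5,800 − €1,560.80 = €4,239.20.
Claim 2 — €194: 20% coinsurance on €194 = €38.80. Patient owes €38.80 (running OOP €1,599.60). Insurer: €194 − €38.80 = €155.20.
Claim 3 — €2,326: deductible already satisfied, so patient's share is 20% × €2,326 = €465.20. Patient pays €465.20; OOP now €2,064.80. Insurer: €2,326 − €465.20 = €1,860.80.
Claim 4 — €1,107: 20% coinsurance on €1,107 = €221.40. Patient owes €221.40 (running OOP €2,286.20). Plan pays €1,107 − €221.40 = €885.60.
Claim 5 — €2,025: deductible already satisfied, so patient's share is 20% × €2,025 = €405. That would push OOP to €2,691.20, over the €2,600 cap, so patient pays €2,600 − €2,286.20 = €313.80. Insurer: €2,025 − €313.80 = €1,711.20.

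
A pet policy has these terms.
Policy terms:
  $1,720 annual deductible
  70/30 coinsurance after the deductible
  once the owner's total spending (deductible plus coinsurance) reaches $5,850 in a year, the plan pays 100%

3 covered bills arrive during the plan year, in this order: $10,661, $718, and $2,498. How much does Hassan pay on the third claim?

Claim 1 ($10,661): $1,720 to deductible, leaving $8,941; 30% of $8,941 = $2,682.30. Owner pays $4,402.30; OOP now $4,402.30.
Claim 2 ($718): deductible already satisfied, so owner's share is 30% × $718 = $215.40. Owner owes $215.40 (running OOP $4,617.70).
Claim 3 ($2,498): deductible met; 30% of $2,498 = $749.40. Cost to owner: $749.40. OOP to date $5,367.10.

$749.40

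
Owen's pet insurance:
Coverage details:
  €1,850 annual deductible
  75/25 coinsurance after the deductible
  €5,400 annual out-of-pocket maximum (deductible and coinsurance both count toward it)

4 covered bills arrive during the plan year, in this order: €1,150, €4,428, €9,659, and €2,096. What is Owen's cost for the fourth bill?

Claim 1 — €1,150: entire amount goes to the deductible. Owner pays €1,150; OOP now €1,150.
Claim 2 — €4,428: €700 finishes the deductible; €3,728 goes to coinsurance; coinsurance €3,728 × 25% = €932. Cost to owner: €1,632. OOP to date €2,782.
Claim 3 — €9,659: deductible met; 25% of €9,659 = €2,414.75. Owner owes €2,414.75 (running OOP €5,196.75).
Claim 4 — €2,096: 25% coinsurance on €2,096 = €524. That would push OOP to €5,720.75, over the €5,400 cap, so owner pays €5,400 − €5,196.75 = €203.25.

€203.25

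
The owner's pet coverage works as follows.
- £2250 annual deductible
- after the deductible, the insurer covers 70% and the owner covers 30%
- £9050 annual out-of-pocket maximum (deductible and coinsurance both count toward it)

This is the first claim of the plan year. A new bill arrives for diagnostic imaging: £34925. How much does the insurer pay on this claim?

£25875

The full £2250 deductible is still open; £2250 of this bill applies to it.
The remaining £32675 (= £34925 − £2250) moves to coinsurance.
30% of £32675 = £9802.50 falls to the owner.
That puts the owner's cost at £2250 + £9802.50 = £12052.50 before any cap.
That would bring total out-of-pocket to £12052.50, past the £9050 cap. The owner is capped at £9050 − £0 = £9050 on this claim.
The plan picks up £34925 − £9050 = £25875.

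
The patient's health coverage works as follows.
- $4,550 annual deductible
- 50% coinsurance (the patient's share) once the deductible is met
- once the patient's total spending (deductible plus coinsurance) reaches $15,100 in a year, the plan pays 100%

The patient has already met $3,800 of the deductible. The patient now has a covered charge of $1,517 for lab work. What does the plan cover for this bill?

Deductible still to meet: $4,550 − $3,800 = $750.
That leaves $1,517 − $750 = $767 for coinsurance.
Coinsurance: $767 × 50% = $383.50.
Patient responsibility before any cap: $750 + $383.50 = $1,133.50.
Year-to-date out-of-pocket becomes $3,800 + $1,133.50 = $4,933.50, still under the $15,100 maximum, so no cap applies.
The insurer covers the remainder: $1,517 − $1,133.50 = $383.50.

$383.50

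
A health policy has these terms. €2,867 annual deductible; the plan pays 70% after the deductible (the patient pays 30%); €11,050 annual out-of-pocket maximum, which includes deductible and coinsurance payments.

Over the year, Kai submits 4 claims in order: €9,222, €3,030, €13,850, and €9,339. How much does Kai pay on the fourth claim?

#1 (€9,222): €2,867 finishes the deductible; €6,355 goes to coinsurance; coinsurance €6,355 × 30% = €1,906.50. Patient pays €4,773.50; OOP now €4,773.50.
#2 (€3,030): 30% coinsurance on €3,030 = €909. Cost to patient: €909. OOP to date €5,682.50.
#3 (€13,850): 30% coinsurance on €13,850 = €4,155. Patient pays €4,155; OOP now €9,837.50.
#4 (€9,339): deductible already satisfied, so patient's share is 30% × €9,339 = €2,801.70. That would push OOP to €12,639.20, over the €11,050 cap, so patient pays €11,050 − €9,837.50 = €1,212.50.

€1,212.50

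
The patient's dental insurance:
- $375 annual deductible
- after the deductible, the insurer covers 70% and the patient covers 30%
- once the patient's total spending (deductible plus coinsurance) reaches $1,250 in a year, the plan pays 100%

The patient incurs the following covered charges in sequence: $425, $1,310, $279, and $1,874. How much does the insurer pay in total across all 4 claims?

Claim 1 — $425: $375 to deductible, leaving $50; patient's 30% is $15. Patient pays $390; OOP now $390. Insurer: $425 − $390 = $35.
Claim 2 — $1,310: 30% coinsurance on $1,310 = $393. Patient owes $393 (running OOP $783). Plan pays $1,310 − $393 = $917.
Claim 3 — $279: deductible met; 30% of $279 = $83.70. Cost to patient: $83.70. OOP to date $866.70. Insurer: $279 − $83.70 = $195.30.
Claim 4 — $1,874: deductible met; 30% of $1,874 = $562.20. Adding that to $866.70 gives $1,428.90, past the $1,250 cap; patient pays only $1,250 − $866.70 = $383.30. Plan pays $1,874 − $383.30 = $1,490.70.
Insurer total = bills − patient's total = $3,888 − $1,250 = $2,638.

$2,638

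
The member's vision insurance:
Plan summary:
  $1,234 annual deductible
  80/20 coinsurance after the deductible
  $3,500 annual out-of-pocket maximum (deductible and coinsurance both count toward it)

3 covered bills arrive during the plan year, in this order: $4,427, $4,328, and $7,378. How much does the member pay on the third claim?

#1 ($4,427): $1,234 finishes the deductible; $3,193 goes to coinsurance; member's 20% is $638.60. Member owes $1,872.60 (running OOP $1,872.60).
#2 ($4,328): 20% coinsurance on $4,328 = $865.60. Member owes $865.60 (running OOP $2,738.20).
#3 ($7,378): 20% coinsurance on $7,378 = $1,475.60. OOP would hit $4,213.80 > $3,500, so the cap limits the member to $3,500 − $2,738.20 = $761.80.

$761.80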